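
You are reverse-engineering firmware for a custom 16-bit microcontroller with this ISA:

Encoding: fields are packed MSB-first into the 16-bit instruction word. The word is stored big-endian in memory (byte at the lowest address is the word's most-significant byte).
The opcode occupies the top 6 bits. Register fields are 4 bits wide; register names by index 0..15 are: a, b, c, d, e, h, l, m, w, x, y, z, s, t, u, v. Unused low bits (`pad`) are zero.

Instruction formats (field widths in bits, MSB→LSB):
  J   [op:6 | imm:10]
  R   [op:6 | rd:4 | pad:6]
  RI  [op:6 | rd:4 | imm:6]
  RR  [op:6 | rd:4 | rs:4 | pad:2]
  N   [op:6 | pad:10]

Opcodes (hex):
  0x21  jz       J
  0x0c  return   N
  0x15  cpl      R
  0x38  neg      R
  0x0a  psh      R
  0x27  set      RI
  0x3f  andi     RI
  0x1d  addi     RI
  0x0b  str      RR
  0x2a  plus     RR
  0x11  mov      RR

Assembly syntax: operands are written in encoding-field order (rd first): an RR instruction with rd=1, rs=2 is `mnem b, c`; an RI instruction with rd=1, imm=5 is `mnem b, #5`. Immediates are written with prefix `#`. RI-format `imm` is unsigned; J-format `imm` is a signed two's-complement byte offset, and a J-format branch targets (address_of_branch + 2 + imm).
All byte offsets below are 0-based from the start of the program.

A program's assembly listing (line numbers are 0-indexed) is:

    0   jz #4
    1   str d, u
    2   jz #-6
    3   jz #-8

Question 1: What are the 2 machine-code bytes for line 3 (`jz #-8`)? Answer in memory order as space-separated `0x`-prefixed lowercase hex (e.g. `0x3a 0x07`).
0x87 0xf8

line 3 (jz): pack op=0x21:6|imm=-8:10 = 0x87f8; big→ 87 f8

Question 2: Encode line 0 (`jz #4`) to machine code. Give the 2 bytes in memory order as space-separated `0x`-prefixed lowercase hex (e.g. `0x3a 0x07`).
line 0 (jz): pack op=0x21:6|imm=4:10 = 0x8404; big→ 84 04

0x84 0x04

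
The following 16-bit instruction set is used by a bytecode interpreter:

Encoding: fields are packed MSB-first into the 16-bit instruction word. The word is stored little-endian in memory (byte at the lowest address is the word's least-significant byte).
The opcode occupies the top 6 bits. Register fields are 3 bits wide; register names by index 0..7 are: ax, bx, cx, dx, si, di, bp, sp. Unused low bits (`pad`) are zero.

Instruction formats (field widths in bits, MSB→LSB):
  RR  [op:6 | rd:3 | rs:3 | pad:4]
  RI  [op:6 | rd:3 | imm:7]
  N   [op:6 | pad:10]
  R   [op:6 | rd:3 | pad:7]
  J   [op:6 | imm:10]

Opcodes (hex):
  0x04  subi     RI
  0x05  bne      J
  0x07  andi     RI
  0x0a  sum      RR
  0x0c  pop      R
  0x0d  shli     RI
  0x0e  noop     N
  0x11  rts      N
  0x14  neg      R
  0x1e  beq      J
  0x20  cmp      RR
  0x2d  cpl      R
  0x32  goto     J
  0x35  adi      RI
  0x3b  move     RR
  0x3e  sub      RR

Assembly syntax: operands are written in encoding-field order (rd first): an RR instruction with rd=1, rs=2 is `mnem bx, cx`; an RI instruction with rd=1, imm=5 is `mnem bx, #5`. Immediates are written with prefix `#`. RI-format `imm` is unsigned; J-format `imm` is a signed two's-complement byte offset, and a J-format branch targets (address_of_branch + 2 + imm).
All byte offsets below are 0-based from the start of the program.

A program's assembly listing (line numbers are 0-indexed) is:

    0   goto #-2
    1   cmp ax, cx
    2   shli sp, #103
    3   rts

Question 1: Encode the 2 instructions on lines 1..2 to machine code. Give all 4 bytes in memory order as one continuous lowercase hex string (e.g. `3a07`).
2080e737

L1: cmp op=0x20:6|rd=0:3|rs=2:3|pad=0:4 ⇒ 0x8020 ⇒ little 20 80
L2: shli op=0xd:6|rd=7:3|imm=103:7 ⇒ 0x37e7 ⇒ little e7 37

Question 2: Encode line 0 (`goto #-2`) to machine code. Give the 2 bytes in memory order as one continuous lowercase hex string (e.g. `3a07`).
fecb

L0: goto op=0x32:6|imm=-2:10 ⇒ 0xcbfe ⇒ little fe cb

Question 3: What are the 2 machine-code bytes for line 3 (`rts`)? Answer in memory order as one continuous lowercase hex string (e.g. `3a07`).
line 3 (rts): pack op=0x11:6|pad=0:10 = 0x4400; little→ 00 44

0044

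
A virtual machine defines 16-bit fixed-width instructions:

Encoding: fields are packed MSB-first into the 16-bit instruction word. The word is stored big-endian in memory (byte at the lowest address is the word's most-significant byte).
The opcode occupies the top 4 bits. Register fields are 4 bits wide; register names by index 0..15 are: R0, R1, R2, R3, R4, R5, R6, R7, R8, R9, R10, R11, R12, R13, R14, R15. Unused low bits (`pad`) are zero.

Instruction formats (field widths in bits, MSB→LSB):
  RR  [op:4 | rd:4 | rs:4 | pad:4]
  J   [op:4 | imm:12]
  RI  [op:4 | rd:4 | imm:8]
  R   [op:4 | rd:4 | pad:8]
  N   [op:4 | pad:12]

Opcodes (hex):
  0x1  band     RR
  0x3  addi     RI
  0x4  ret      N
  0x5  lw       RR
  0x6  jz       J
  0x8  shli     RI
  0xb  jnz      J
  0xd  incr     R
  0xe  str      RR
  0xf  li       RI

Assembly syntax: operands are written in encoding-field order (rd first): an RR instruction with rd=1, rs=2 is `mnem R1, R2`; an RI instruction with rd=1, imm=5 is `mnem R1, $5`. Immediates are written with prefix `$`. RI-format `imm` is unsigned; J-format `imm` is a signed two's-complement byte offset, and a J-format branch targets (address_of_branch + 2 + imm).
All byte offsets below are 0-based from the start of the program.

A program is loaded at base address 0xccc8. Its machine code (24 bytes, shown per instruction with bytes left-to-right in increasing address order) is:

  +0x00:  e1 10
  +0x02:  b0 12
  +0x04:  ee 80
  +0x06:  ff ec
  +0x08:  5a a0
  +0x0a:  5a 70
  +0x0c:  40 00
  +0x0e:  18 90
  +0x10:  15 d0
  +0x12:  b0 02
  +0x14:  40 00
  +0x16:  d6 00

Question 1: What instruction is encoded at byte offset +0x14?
[14] 40 00 → 0x4000
  opcode bits[15:12]=0x4: ret/N

ret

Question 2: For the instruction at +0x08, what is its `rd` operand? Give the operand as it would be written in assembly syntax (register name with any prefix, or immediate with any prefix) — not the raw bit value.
[08] 5a a0 → 0x5aa0
  op=0x5aa0>>12=0x5 ⇒ lw (RR)
  rd: (w>>8)&0xf=0xa → R10
  rs: (w>>4)&0xf=0xa → R10

R10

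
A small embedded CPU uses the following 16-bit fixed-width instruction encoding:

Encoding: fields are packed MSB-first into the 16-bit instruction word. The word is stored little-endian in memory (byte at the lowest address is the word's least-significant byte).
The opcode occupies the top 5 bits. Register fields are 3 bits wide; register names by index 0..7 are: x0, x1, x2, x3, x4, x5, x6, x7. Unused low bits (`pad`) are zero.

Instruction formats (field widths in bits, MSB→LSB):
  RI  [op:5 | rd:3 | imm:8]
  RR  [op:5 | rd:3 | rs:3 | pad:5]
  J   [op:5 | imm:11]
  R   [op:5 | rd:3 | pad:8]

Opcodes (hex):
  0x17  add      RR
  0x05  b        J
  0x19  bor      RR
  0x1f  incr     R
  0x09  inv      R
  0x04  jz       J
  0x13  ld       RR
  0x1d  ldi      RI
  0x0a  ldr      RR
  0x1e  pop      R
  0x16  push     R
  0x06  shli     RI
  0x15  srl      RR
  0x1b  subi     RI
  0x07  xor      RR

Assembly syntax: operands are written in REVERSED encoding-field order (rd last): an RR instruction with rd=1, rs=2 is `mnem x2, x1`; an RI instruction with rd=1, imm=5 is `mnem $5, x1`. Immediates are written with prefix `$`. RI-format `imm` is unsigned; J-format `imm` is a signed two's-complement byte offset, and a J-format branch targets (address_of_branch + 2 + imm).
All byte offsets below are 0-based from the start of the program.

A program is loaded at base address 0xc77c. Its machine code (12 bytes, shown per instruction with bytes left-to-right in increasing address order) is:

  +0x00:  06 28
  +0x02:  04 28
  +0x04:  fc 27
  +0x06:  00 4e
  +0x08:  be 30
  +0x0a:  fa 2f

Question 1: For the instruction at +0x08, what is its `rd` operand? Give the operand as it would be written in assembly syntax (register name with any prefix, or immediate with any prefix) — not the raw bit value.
x0

off 0x08: read be 30 as little → 0x30be
  opcode bits[15:11]=0x6: shli/RI
  rd@[10:8]=0x0 ⇒ x0
  imm@[7:0]=0xbe ⇒ $190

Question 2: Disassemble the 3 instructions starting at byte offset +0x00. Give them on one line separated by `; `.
@+00  little-endian(06 28) = 0x2806
  op=0x2806>>11=0x5 ⇒ b (J)
  imm: (w>>0)&0x7ff=0x6 → $6
@+02  little-endian(04 28) = 0x2804
  op=0x2804>>11=0x5 ⇒ b (J)
  imm: (w>>0)&0x7ff=0x4 → $4
@+04  little-endian(fc 27) = 0x27fc
  op=0x27fc>>11=0x4 ⇒ jz (J)
  imm: (w>>0)&0x7ff=0x7fc (s11→-4) → $-4

b $6; b $4; jz $-4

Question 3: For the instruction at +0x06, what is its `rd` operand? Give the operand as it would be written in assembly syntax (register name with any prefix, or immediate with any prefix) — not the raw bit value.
off 0x06: read 00 4e as little → 0x4e00
  opcode bits[15:11]=0x9: inv/R
  rd@[10:8]=0x6 ⇒ x6

x6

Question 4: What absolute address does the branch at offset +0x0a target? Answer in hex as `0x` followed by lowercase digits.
@+0a  little-endian(fa 2f) = 0x2ffa
  top 5b → 0x5 → b [J]
  imm: (w>>0)&0x7ff=0x7fa (s11→-6) → $-6
  target = base 0xc77c + off 0x0a + 2 + imm -6 = 0xc782

0xc782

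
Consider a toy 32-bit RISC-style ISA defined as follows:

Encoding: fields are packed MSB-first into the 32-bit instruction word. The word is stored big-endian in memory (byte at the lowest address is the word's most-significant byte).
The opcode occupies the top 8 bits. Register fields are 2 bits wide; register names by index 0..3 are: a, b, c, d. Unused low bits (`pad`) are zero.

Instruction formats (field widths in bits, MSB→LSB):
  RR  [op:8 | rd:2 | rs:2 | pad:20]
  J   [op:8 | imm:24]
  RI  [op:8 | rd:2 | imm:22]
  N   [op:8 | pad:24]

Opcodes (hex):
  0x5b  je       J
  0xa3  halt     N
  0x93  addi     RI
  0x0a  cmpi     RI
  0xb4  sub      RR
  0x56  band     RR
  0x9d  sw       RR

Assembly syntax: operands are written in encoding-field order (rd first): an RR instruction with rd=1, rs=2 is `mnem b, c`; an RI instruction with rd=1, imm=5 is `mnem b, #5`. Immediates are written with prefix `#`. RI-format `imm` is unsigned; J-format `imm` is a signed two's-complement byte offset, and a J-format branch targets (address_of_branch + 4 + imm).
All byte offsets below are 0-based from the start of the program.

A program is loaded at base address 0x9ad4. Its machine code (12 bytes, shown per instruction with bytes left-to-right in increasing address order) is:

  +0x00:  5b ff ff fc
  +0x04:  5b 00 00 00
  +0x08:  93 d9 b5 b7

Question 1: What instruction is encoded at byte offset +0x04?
+0x04: 5b 00 00 00 ⇒ word 0x5b000000 (big)
  opcode bits[31:24]=0x5b: je/J
  [23:0] imm=0 = #0

je #0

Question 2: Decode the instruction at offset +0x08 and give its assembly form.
addi d, #1684919

@+08  big-endian(93 d9 b5 b7) = 0x93d9b5b7
  top 8b → 0x93 → addi [RI]
  rd@[23:22]=0x3 ⇒ d
  imm@[21:0]=0x19b5b7 ⇒ #1684919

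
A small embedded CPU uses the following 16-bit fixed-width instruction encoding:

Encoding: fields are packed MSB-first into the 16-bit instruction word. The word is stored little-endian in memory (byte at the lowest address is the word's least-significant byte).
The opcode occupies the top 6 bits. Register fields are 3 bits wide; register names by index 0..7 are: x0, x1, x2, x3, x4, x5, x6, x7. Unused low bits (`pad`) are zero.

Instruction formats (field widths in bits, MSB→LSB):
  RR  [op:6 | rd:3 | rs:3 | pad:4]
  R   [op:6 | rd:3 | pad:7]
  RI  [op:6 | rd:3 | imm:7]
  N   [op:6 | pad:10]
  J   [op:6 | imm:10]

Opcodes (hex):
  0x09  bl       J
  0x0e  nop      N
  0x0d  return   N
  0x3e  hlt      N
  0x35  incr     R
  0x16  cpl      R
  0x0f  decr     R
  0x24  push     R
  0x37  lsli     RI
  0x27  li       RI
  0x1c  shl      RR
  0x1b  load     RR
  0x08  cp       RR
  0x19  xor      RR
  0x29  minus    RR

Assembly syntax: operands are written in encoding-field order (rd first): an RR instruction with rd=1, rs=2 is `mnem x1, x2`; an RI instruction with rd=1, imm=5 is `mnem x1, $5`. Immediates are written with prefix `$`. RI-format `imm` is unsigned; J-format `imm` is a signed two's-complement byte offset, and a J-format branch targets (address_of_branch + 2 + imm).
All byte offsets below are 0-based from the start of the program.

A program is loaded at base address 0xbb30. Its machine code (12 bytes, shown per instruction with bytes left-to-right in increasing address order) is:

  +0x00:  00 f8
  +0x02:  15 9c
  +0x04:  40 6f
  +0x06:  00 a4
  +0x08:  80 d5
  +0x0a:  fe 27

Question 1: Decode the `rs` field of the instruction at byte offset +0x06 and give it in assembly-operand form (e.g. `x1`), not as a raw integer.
+0x06: 00 a4 ⇒ word 0xa400 (little)
  opcode bits[15:10]=0x29: minus/RR
  rd: (w>>7)&0x7=0x0 → x0
  rs: (w>>4)&0x7=0x0 → x0

x0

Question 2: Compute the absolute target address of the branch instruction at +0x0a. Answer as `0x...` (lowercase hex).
+0x0a: fe 27 ⇒ word 0x27fe (little)
  opcode bits[15:10]=0x9: bl/J
  imm: (w>>0)&0x3ff=0x3fe (s10→-2) → $-2
  target = base 0xbb30 + off 0x0a + 2 + imm -2 = 0xbb3a

0xbb3a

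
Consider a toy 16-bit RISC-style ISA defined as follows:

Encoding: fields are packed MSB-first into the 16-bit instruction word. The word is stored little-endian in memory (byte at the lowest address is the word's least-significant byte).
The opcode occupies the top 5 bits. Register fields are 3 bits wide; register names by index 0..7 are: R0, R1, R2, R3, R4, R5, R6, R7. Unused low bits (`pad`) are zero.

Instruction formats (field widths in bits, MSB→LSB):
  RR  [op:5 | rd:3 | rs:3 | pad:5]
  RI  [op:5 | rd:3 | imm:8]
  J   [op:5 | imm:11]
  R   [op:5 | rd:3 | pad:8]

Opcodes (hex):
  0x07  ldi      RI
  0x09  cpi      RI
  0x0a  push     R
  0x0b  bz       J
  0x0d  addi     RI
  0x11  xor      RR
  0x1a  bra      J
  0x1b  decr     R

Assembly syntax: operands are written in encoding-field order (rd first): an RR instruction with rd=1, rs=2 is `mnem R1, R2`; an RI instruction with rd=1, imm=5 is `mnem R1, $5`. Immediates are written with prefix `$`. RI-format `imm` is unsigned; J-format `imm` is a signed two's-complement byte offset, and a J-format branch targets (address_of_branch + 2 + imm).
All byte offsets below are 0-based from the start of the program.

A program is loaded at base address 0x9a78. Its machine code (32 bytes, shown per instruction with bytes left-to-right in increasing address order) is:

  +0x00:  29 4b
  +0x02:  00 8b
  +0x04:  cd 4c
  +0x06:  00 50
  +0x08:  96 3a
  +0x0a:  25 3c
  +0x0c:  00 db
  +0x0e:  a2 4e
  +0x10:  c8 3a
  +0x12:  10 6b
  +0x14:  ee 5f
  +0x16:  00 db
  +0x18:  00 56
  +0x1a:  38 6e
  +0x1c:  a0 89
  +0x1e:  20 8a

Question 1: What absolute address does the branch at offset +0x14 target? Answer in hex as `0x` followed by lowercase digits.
+0x14: ee 5f ⇒ word 0x5fee (little)
  top 5b → 0xb → bz [J]
  [10:0] imm=2030 (s11→-18) = $-18
  target = base 0x9a78 + off 0x14 + 2 + imm -18 = 0x9a7c

0x9a7c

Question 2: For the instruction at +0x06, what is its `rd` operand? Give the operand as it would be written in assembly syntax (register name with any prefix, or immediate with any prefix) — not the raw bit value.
R0

off 0x06: read 00 50 as little → 0x5000
  top 5b → 0xa → push [R]
  [10:8] rd=0 = R0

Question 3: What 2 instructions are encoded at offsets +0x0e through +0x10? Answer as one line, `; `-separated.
cpi R6, $162; ldi R2, $200

[0e] a2 4e → 0x4ea2
  op=0x4ea2>>11=0x9 ⇒ cpi (RI)
  rd: (w>>8)&0x7=0x6 → R6
  imm: (w>>0)&0xff=0xa2 → $162
[10] c8 3a → 0x3ac8
  op=0x3ac8>>11=0x7 ⇒ ldi (RI)
  rd: (w>>8)&0x7=0x2 → R2
  imm: (w>>0)&0xff=0xc8 → $200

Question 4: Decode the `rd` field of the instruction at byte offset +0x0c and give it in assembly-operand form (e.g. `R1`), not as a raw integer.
R3

[0c] 00 db → 0xdb00
  opcode bits[15:11]=0x1b: decr/R
  rd: (w>>8)&0x7=0x3 → R3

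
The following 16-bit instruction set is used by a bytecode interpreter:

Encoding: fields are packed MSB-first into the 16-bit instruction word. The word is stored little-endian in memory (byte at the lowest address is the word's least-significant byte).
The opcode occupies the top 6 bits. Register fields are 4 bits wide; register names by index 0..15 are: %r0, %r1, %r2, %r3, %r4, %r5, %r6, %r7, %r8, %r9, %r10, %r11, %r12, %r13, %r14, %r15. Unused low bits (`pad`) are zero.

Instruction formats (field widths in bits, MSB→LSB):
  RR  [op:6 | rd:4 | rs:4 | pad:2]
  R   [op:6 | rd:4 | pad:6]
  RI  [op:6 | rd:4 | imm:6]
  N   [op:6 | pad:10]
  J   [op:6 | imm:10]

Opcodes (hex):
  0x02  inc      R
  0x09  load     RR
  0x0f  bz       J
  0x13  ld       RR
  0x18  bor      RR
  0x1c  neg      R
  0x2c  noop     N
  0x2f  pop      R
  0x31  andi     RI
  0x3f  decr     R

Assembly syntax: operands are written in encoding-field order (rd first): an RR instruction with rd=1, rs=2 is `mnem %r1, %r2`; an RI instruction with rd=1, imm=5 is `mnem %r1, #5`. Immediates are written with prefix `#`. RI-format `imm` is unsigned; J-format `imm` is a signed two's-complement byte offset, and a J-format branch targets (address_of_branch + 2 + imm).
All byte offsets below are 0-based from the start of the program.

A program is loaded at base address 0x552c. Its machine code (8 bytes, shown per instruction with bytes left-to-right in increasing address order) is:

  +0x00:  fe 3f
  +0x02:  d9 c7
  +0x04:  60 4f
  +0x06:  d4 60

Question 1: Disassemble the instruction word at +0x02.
off 0x02: read d9 c7 as little → 0xc7d9
  top 6b → 0x31 → andi [RI]
  rd: (w>>6)&0xf=0xf → %r15
  imm: (w>>0)&0x3f=0x19 → #25

andi %r15, #25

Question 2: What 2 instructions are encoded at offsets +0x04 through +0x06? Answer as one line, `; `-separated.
ld %r13, %r8; bor %r3, %r5

@+04  little-endian(60 4f) = 0x4f60
  top 6b → 0x13 → ld [RR]
  rd@[9:6]=0xd ⇒ %r13
  rs@[5:2]=0x8 ⇒ %r8
@+06  little-endian(d4 60) = 0x60d4
  top 6b → 0x18 → bor [RR]
  rd@[9:6]=0x3 ⇒ %r3
  rs@[5:2]=0x5 ⇒ %r5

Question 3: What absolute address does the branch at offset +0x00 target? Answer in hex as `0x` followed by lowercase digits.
0x552c

@+00  little-endian(fe 3f) = 0x3ffe
  opcode bits[15:10]=0xf: bz/J
  imm@[9:0]=0x3fe (s10→-2) ⇒ #-2
  target = base 0x552c + off 0x00 + 2 + imm -2 = 0x552c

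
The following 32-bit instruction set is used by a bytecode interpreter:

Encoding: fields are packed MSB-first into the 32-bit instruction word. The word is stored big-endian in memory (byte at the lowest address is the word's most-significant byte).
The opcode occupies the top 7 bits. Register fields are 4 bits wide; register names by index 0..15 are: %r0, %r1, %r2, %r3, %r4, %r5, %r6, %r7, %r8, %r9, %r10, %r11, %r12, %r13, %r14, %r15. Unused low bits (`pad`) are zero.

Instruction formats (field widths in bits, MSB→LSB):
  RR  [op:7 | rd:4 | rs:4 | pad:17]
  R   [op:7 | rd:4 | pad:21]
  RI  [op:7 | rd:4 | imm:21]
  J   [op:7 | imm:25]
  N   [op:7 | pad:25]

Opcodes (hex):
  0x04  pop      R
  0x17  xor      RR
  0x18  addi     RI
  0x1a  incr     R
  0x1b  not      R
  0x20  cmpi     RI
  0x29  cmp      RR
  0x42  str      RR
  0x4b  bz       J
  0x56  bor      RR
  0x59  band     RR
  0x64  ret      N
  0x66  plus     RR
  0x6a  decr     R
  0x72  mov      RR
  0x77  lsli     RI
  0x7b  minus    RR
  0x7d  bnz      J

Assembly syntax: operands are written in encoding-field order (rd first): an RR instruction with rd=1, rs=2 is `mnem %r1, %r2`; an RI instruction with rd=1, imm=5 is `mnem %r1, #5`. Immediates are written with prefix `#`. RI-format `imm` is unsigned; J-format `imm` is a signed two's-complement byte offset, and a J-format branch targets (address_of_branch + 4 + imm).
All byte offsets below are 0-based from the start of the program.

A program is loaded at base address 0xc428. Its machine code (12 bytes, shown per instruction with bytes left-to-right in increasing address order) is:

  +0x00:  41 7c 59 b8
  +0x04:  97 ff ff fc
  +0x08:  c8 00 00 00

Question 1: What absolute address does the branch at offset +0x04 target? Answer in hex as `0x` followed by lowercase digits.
[04] 97 ff ff fc → 0x97fffffc
  op=0x97fffffc>>25=0x4b ⇒ bz (J)
  [24:0] imm=33554428 (s25→-4) = #-4
  target = base 0xc428 + off 0x04 + 4 + imm -4 = 0xc42c

0xc42c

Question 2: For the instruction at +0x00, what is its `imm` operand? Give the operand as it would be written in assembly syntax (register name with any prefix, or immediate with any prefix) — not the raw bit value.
#1857976

@+00  big-endian(41 7c 59 b8) = 0x417c59b8
  top 7b → 0x20 → cmpi [RI]
  [24:21] rd=11 = %r11
  [20:0] imm=1857976 = #1857976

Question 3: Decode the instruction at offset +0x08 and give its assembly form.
@+08  big-endian(c8 00 00 00) = 0xc8000000
  top 7b → 0x64 → ret [N]

ret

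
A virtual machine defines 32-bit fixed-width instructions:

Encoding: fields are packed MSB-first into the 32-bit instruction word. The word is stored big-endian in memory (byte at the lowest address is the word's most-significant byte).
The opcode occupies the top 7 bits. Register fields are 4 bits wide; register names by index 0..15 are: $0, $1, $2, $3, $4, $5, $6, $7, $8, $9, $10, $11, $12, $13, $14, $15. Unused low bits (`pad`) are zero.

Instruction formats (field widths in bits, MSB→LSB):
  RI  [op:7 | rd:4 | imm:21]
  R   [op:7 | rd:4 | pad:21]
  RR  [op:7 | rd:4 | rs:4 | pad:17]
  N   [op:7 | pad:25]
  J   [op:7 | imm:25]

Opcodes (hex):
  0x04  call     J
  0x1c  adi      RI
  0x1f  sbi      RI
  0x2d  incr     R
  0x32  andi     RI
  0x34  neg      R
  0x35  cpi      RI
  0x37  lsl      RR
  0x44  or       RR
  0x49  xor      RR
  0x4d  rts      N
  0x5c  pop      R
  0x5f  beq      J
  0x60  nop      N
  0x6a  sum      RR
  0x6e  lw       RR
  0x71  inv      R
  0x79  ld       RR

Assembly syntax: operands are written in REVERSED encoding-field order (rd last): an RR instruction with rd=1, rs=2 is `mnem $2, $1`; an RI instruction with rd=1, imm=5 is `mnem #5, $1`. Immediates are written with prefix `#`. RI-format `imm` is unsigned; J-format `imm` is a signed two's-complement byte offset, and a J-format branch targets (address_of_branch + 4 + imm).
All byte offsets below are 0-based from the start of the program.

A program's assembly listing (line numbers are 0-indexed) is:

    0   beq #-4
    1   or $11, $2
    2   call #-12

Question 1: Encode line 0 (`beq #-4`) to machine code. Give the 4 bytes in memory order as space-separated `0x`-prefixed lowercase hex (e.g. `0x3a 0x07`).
line 0 (beq): pack op=0x5f:7|imm=-4:25 = 0xbffffffc; big→ bf ff ff fc

0xbf 0xff 0xff 0xfc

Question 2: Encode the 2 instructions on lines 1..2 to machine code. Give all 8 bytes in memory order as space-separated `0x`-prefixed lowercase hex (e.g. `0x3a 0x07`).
0x88 0x56 0x00 0x00 0x09 0xff 0xff 0xf4

L1: or op=0x44:7|rd=2:4|rs=11:4|pad=0:17 ⇒ 0x88560000 ⇒ big 88 56 00 00
L2: call op=0x4:7|imm=-12:25 ⇒ 0x09fffff4 ⇒ big 09 ff ff f4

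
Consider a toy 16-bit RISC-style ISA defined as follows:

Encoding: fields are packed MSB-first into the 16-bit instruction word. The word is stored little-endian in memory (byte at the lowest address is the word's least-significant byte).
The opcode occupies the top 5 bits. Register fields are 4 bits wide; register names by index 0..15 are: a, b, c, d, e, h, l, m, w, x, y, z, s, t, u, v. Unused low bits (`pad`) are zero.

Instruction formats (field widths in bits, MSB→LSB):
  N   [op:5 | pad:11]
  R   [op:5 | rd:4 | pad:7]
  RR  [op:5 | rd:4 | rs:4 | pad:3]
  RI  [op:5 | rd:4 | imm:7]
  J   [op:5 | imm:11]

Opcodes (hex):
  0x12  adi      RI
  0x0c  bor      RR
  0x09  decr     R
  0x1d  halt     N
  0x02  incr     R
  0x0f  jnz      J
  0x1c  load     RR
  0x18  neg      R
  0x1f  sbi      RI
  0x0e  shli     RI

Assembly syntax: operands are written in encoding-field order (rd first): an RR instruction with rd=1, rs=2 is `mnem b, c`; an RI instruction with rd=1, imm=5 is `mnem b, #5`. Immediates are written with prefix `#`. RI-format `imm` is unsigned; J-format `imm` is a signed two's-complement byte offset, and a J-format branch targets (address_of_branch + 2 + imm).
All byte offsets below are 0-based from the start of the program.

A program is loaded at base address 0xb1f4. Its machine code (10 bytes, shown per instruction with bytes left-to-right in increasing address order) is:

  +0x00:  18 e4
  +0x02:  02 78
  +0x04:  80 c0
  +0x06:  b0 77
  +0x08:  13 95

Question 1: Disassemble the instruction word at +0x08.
adi y, #19

[08] 13 95 → 0x9513
  top 5b → 0x12 → adi [RI]
  [10:7] rd=10 = y
  [6:0] imm=19 = #19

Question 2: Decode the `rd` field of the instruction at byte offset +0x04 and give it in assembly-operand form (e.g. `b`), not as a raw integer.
b

@+04  little-endian(80 c0) = 0xc080
  opcode bits[15:11]=0x18: neg/R
  rd: (w>>7)&0xf=0x1 → b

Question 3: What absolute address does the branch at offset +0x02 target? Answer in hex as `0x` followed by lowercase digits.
0xb1fa

[02] 02 78 → 0x7802
  op=0x7802>>11=0xf ⇒ jnz (J)
  imm: (w>>0)&0x7ff=0x2 → #2
  target = base 0xb1f4 + off 0x02 + 2 + imm 2 = 0xb1fa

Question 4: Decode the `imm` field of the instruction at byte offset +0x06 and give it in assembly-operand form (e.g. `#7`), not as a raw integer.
#48

off 0x06: read b0 77 as little → 0x77b0
  top 5b → 0xe → shli [RI]
  rd@[10:7]=0xf ⇒ v
  imm@[6:0]=0x30 ⇒ #48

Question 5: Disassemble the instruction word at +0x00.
@+00  little-endian(18 e4) = 0xe418
  top 5b → 0x1c → load [RR]
  rd: (w>>7)&0xf=0x8 → w
  rs: (w>>3)&0xf=0x3 → d

load w, d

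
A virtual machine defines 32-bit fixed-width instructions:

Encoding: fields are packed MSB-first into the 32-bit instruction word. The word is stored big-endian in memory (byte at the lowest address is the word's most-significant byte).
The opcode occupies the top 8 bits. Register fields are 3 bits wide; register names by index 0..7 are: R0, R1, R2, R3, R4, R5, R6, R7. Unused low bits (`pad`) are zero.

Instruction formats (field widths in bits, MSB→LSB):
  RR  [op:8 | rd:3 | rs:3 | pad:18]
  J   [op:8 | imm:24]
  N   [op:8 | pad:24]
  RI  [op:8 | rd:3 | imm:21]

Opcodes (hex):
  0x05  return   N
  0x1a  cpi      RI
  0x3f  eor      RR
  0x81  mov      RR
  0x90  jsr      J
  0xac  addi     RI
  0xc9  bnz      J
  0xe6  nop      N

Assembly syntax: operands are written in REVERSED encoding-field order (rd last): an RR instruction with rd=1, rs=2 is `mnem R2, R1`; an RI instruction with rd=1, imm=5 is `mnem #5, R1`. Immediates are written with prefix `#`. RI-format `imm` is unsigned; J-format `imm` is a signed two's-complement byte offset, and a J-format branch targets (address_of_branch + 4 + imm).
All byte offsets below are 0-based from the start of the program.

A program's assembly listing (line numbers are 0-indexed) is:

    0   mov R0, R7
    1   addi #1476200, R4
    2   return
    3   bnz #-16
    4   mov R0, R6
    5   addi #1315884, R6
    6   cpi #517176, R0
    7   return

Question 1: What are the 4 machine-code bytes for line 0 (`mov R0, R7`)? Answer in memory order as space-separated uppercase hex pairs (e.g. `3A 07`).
L0: mov op=0x81:8|rd=7:3|rs=0:3|pad=0:18 ⇒ 0x81e00000 ⇒ big 81 e0 00 00

81 E0 00 00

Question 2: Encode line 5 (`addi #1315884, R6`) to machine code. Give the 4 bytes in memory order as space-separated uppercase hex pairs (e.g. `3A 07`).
line 5 (addi): pack op=0xac:8|rd=6:3|imm=1315884:21 = 0xacd4142c; big→ ac d4 14 2c

AC D4 14 2C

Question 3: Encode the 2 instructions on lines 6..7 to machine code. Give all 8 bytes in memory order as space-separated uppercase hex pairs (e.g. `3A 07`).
line 6 (cpi): pack op=0x1a:8|rd=0:3|imm=517176:21 = 0x1a07e438; big→ 1a 07 e4 38
line 7 (return): pack op=0x5:8|pad=0:24 = 0x05000000; big→ 05 00 00 00

1A 07 E4 38 05 00 00 00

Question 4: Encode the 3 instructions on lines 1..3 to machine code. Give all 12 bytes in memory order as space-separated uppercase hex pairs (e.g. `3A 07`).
line 1 (addi): pack op=0xac:8|rd=4:3|imm=1476200:21 = 0xac968668; big→ ac 96 86 68
line 2 (return): pack op=0x5:8|pad=0:24 = 0x05000000; big→ 05 00 00 00
line 3 (bnz): pack op=0xc9:8|imm=-16:24 = 0xc9fffff0; big→ c9 ff ff f0

AC 96 86 68 05 00 00 00 C9 FF FF F0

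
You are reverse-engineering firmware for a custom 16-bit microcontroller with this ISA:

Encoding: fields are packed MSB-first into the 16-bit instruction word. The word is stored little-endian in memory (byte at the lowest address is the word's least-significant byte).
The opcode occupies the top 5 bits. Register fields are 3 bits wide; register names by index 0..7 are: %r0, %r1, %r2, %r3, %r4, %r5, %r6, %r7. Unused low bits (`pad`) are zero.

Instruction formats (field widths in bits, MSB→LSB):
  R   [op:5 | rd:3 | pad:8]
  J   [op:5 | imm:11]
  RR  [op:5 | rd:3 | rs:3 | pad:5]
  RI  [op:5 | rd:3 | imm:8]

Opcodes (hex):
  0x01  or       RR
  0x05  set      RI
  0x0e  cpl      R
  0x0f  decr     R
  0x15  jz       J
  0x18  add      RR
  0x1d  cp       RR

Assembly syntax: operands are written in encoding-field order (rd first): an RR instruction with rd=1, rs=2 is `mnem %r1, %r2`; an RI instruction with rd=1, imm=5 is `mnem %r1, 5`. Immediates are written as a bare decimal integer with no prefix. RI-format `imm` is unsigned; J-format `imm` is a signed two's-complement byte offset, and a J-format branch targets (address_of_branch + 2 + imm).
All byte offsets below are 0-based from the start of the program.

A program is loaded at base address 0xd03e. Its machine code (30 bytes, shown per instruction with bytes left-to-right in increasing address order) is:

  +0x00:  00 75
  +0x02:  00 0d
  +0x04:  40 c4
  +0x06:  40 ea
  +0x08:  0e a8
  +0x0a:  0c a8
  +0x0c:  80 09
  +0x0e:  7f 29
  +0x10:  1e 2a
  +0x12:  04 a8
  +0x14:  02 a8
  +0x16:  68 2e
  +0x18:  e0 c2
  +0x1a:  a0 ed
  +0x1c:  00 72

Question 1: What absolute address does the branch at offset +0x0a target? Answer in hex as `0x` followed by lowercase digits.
0xd056

+0x0a: 0c a8 ⇒ word 0xa80c (little)
  top 5b → 0x15 → jz [J]
  imm: (w>>0)&0x7ff=0xc → 12
  target = base 0xd03e + off 0x0a + 2 + imm 12 = 0xd056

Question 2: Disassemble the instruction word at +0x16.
set %r6, 104

[16] 68 2e → 0x2e68
  opcode bits[15:11]=0x5: set/RI
  [10:8] rd=6 = %r6
  [7:0] imm=104 = 104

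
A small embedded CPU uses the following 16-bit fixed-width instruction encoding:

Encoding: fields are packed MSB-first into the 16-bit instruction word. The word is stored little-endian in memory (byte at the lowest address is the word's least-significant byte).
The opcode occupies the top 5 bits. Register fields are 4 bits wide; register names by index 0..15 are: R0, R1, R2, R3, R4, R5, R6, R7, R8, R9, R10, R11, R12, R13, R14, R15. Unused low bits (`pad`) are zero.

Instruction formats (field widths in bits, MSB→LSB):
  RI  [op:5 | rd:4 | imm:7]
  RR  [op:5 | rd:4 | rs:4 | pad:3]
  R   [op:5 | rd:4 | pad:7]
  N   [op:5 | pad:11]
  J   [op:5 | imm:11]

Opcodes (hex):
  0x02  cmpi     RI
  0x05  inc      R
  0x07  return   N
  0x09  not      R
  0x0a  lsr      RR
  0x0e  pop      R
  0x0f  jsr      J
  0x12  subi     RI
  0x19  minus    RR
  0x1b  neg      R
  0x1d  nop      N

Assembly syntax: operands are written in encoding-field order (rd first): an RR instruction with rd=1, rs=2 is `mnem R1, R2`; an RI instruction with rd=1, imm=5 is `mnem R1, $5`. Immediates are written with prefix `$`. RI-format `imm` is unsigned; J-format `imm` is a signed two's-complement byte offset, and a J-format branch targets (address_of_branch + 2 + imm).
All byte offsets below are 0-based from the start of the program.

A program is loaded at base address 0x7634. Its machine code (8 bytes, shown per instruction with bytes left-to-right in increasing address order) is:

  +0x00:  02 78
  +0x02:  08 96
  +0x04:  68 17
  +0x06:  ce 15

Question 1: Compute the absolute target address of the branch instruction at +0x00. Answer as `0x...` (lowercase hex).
+0x00: 02 78 ⇒ word 0x7802 (little)
  op=0x7802>>11=0xf ⇒ jsr (J)
  imm: (w>>0)&0x7ff=0x2 → $2
  target = base 0x7634 + off 0x00 + 2 + imm 2 = 0x7638

0x7638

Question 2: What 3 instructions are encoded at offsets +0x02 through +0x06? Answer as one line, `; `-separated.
[02] 08 96 → 0x9608
  op=0x9608>>11=0x12 ⇒ subi (RI)
  rd: (w>>7)&0xf=0xc → R12
  imm: (w>>0)&0x7f=0x8 → $8
[04] 68 17 → 0x1768
  op=0x1768>>11=0x2 ⇒ cmpi (RI)
  rd: (w>>7)&0xf=0xe → R14
  imm: (w>>0)&0x7f=0x68 → $104
[06] ce 15 → 0x15ce
  op=0x15ce>>11=0x2 ⇒ cmpi (RI)
  rd: (w>>7)&0xf=0xb → R11
  imm: (w>>0)&0x7f=0x4e → $78

subi R12, $8; cmpi R14, $104; cmpi R11, $78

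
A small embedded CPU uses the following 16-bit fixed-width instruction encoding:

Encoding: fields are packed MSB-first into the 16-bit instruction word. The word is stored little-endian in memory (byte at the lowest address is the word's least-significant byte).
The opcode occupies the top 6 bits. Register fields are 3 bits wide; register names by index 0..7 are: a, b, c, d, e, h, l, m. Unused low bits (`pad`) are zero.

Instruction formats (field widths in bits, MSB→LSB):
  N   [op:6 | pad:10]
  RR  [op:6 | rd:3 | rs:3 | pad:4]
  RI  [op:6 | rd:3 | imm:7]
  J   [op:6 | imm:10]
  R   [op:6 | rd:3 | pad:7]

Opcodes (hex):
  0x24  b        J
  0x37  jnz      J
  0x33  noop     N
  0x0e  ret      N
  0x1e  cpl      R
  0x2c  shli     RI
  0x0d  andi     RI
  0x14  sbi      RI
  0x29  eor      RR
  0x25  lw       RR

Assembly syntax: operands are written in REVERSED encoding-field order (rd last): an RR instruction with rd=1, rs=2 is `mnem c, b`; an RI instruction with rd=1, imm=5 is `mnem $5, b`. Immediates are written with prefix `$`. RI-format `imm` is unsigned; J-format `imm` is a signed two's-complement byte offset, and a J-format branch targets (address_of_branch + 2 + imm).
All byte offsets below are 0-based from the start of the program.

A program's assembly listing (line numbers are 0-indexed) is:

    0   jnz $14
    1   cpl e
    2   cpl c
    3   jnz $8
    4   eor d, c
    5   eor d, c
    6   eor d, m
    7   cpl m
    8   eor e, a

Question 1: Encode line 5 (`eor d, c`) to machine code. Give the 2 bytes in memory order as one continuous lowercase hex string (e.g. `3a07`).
30a5

line 5 (eor): pack op=0x29:6|rd=2:3|rs=3:3|pad=0:4 = 0xa530; little→ 30 a5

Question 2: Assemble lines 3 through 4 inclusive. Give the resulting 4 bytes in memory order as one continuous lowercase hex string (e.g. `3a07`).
08dc30a5

line 3 (jnz): pack op=0x37:6|imm=8:10 = 0xdc08; little→ 08 dc
line 4 (eor): pack op=0x29:6|rd=2:3|rs=3:3|pad=0:4 = 0xa530; little→ 30 a5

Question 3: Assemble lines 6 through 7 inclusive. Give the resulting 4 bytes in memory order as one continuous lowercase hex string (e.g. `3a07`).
L6: eor op=0x29:6|rd=7:3|rs=3:3|pad=0:4 ⇒ 0xa7b0 ⇒ little b0 a7
L7: cpl op=0x1e:6|rd=7:3|pad=0:7 ⇒ 0x7b80 ⇒ little 80 7b

b0a7807b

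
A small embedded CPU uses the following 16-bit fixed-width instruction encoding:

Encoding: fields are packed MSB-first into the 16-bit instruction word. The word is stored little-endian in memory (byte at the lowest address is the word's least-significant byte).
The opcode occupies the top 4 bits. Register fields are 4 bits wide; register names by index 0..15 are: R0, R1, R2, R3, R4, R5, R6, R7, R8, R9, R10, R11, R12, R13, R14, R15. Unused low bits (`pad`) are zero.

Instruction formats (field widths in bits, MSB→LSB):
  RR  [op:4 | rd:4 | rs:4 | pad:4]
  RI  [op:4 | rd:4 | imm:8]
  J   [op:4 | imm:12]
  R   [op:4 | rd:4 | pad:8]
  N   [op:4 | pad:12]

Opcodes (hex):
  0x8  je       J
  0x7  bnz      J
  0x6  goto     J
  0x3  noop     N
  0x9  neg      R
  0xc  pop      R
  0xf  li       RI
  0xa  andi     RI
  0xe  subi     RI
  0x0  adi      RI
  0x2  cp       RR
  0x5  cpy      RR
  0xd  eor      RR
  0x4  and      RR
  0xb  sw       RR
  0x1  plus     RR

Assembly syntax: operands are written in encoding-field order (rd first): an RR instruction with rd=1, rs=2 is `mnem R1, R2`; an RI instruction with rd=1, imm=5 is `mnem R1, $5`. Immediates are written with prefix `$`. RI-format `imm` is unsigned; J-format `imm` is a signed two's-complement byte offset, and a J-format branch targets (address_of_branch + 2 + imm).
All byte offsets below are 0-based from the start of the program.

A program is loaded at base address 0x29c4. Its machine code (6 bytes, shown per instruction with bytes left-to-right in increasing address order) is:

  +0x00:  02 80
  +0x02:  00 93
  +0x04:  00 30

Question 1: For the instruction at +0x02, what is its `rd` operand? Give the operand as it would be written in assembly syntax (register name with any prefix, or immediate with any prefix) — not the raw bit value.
@+02  little-endian(00 93) = 0x9300
  opcode bits[15:12]=0x9: neg/R
  rd@[11:8]=0x3 ⇒ R3

R3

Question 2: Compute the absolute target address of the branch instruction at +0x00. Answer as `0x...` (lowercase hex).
0x29c8

off 0x00: read 02 80 as little → 0x8002
  op=0x8002>>12=0x8 ⇒ je (J)
  [11:0] imm=2 = $2
  target = base 0x29c4 + off 0x00 + 2 + imm 2 = 0x29c8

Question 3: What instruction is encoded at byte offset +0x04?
+0x04: 00 30 ⇒ word 0x3000 (little)
  opcode bits[15:12]=0x3: noop/N

noop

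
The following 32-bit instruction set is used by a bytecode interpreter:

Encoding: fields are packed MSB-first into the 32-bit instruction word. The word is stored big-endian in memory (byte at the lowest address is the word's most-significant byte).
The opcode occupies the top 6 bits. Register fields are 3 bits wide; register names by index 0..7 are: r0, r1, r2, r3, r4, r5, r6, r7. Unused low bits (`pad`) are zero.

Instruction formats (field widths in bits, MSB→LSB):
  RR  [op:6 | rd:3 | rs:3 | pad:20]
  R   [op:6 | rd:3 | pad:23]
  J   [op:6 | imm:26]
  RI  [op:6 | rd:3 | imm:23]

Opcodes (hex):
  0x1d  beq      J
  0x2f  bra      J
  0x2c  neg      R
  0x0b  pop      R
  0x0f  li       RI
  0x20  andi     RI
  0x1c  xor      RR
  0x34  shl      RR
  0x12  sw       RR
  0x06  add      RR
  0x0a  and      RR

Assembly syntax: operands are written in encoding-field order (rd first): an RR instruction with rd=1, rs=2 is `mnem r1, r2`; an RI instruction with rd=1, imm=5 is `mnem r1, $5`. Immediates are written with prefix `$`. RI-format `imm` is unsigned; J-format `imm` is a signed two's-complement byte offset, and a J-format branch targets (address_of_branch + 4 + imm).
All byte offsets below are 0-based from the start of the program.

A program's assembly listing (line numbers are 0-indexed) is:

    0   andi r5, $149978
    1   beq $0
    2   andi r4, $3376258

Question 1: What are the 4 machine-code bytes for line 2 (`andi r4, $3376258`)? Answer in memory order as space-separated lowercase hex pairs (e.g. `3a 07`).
82 33 84 82

L2: andi op=0x20:6|rd=4:3|imm=3376258:23 ⇒ 0x82338482 ⇒ big 82 33 84 82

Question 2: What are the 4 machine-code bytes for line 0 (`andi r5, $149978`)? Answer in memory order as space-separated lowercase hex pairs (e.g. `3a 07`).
82 82 49 da

line 0 (andi): pack op=0x20:6|rd=5:3|imm=149978:23 = 0x828249da; big→ 82 82 49 da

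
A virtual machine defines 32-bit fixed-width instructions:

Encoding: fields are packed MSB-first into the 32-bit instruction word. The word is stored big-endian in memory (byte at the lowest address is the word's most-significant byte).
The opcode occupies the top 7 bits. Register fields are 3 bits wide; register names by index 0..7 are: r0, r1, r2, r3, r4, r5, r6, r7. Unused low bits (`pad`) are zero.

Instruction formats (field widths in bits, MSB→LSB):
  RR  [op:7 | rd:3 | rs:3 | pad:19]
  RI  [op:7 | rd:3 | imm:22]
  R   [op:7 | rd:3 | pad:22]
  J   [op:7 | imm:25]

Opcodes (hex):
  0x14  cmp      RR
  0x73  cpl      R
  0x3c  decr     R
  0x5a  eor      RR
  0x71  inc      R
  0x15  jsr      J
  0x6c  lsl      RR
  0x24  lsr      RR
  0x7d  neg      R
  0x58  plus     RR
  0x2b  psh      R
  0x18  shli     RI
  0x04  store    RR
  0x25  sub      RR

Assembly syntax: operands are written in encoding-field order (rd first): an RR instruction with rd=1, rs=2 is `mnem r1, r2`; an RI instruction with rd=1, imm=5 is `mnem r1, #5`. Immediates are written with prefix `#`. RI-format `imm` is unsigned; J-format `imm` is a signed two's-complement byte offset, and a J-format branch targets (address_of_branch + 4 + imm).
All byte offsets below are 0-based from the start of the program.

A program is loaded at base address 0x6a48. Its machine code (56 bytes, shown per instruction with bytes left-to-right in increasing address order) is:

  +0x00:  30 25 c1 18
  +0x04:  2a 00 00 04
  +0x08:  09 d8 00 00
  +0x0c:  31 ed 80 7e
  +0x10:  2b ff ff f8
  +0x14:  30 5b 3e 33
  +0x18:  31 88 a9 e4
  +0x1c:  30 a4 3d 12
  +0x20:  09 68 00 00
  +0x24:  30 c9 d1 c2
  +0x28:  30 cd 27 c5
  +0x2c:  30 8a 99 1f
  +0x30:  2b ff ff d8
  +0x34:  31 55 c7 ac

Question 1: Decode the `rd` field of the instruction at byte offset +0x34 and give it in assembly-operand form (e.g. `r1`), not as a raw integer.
off 0x34: read 31 55 c7 ac as big → 0x3155c7ac
  opcode bits[31:25]=0x18: shli/RI
  rd: (w>>22)&0x7=0x5 → r5
  imm: (w>>0)&0x3fffff=0x15c7ac → #1427372

r5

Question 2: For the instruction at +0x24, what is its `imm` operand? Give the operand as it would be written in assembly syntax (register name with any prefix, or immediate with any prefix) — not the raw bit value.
#643522

[24] 30 c9 d1 c2 → 0x30c9d1c2
  opcode bits[31:25]=0x18: shli/RI
  [24:22] rd=3 = r3
  [21:0] imm=643522 = #643522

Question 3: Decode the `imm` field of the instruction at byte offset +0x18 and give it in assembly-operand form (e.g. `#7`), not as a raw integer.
#567780

+0x18: 31 88 a9 e4 ⇒ word 0x3188a9e4 (big)
  top 7b → 0x18 → shli [RI]
  [24:22] rd=6 = r6
  [21:0] imm=567780 = #567780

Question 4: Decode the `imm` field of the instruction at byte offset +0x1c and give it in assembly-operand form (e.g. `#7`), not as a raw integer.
@+1c  big-endian(30 a4 3d 12) = 0x30a43d12
  opcode bits[31:25]=0x18: shli/RI
  rd: (w>>22)&0x7=0x2 → r2
  imm: (w>>0)&0x3fffff=0x243d12 → #2374930

#2374930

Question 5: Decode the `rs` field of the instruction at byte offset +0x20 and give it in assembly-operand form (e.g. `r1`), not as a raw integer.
r5

+0x20: 09 68 00 00 ⇒ word 0x09680000 (big)
  top 7b → 0x4 → store [RR]
  [24:22] rd=5 = r5
  [21:19] rs=5 = r5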